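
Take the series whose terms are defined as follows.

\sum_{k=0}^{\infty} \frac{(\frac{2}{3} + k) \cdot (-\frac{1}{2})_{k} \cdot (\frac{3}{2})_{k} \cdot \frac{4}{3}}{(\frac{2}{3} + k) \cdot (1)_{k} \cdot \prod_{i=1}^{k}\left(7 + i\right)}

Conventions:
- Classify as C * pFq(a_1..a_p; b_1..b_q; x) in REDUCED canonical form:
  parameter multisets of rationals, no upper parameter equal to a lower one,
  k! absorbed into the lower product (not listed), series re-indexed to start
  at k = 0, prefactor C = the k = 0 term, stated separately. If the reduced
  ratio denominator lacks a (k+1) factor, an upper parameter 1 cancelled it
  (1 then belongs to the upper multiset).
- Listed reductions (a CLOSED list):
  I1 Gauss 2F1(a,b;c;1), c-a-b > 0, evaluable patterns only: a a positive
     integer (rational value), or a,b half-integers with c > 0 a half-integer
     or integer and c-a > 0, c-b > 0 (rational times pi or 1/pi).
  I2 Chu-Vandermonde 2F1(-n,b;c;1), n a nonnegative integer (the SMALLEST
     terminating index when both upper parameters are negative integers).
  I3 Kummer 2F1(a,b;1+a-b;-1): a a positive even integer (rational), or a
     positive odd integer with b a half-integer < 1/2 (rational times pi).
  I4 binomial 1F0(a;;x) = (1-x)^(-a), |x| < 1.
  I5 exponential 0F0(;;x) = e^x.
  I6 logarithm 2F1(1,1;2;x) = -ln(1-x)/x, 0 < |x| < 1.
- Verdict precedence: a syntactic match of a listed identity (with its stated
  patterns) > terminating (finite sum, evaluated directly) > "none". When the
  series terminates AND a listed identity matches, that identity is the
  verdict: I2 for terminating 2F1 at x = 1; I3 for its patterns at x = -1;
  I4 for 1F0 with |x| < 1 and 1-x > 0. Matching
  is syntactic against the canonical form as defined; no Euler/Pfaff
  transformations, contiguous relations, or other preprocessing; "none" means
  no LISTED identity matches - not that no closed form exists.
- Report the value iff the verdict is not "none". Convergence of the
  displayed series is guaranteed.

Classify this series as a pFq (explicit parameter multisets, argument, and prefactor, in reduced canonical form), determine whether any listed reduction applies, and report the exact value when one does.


Reduced: x = 1, 2F1, upper = {-\frac{1}{2}, \frac{3}{2}}, lower = {8}, C = \frac{4}{3}. Verdict at x = 1: Gauss's theorem I1 (half-integer case) matches (x = 1; upper {-\frac{1}{2}, \frac{3}{2}} half-integers, c = 8 in the evaluable pattern). Hence: \frac{16777216}{4459455} / \pi.

Structural cue: x = 1 and the lower running product (C = 4/3, x = 1) is a rising factorial.
Ratio: r(k) = 1 * (k-\frac{1}{2}) (k+\frac{3}{2}) / [(k+8) (k+1)] - poly over poly, x = 1 from leading terms; C = \frac{4}{3} at k = 0.


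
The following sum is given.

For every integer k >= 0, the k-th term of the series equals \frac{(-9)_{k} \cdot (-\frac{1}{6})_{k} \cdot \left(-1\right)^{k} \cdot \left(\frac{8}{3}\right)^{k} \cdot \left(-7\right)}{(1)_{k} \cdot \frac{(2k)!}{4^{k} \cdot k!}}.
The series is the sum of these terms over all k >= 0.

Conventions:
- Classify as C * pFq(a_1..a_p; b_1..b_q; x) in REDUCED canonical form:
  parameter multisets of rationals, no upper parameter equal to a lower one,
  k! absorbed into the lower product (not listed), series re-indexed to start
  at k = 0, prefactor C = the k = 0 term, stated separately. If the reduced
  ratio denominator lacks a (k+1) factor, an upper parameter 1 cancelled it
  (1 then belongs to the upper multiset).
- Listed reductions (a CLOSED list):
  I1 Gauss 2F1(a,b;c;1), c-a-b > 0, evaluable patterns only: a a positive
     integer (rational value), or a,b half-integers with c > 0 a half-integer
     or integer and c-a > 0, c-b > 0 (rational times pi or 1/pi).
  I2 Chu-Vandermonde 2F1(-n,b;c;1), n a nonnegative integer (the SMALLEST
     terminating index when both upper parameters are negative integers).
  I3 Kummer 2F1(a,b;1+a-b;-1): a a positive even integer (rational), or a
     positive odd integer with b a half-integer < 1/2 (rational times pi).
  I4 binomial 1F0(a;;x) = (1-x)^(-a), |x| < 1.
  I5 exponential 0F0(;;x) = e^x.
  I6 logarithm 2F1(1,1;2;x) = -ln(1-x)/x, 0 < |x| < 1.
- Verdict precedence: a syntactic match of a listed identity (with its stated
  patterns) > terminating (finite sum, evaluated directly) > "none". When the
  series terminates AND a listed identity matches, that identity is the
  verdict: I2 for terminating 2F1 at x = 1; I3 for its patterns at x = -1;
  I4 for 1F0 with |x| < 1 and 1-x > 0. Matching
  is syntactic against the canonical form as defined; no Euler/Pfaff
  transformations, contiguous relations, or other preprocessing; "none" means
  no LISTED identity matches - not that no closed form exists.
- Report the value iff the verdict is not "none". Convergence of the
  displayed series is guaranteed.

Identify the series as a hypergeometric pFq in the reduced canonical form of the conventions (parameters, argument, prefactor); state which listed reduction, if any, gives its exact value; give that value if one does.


x = -\frac{8}{3} here; the reduced form reads 2F1, upper {-9, -\frac{1}{6}}, lower {\frac{1}{2}}, C = -7. Verdict: terminating - the sum ends at index 9 because -9 is a negative integer; exact evaluation follows. Its exact value is \frac{2102070703695305}{31381059609}.

Structural cue: t_0 being -7, (1)_k (C = -7) is k! itself.
Term ratio: r(k) = -\frac{8}{3} * (k-9) (k-\frac{1}{6}) / [(k+\frac{1}{2}) (k+1)] - rational in k. x = -\frac{8}{3}; t_0 = -7; negate the roots.


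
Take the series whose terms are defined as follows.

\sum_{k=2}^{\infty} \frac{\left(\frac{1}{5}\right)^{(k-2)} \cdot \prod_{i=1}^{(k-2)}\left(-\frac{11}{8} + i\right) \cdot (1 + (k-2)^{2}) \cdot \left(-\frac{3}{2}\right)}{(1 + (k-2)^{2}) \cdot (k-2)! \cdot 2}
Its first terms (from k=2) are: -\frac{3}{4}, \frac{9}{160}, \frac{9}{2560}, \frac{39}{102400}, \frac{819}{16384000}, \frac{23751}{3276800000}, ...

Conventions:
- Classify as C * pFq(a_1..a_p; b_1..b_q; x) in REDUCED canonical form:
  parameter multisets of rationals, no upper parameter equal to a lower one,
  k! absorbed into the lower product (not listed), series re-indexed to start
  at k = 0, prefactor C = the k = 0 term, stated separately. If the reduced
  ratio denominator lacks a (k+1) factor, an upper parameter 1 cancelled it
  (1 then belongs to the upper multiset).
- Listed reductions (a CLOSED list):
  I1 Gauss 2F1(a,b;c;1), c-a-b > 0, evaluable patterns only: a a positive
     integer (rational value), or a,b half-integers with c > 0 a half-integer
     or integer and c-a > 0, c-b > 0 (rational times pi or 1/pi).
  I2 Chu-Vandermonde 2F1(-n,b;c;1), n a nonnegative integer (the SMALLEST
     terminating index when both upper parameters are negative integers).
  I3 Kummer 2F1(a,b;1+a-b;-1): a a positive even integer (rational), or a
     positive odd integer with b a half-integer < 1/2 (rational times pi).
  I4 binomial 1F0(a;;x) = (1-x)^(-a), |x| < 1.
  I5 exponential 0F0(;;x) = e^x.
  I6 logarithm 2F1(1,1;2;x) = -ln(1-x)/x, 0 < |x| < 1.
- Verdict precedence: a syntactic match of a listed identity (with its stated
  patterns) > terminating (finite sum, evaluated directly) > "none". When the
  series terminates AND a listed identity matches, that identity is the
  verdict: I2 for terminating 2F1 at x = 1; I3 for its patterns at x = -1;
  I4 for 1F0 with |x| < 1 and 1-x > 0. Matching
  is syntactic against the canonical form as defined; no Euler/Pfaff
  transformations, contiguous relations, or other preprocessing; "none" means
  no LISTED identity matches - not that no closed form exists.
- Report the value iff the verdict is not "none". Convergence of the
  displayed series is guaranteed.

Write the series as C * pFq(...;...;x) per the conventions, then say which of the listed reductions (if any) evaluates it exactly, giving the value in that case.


x = \frac{1}{5} here; the reduced form reads 1F0, upper {-\frac{3}{8}}, lower {-}, C = -\frac{3}{4}. Verdict: this is the binomial series (I4) (the 1F0 binomial series: exponent 3/8, x = \frac{1}{5}). Sum: \left(-\frac{3}{4}\right) \cdot \left(\frac{4}{5}\right)^{\frac{3}{8}}.

Structural cue: t_0 = -\frac{3}{4} here, and the running product (prefactor -3/4) telescopes to a rising factorial.
Step ratio: r(k) = \frac{1}{5} * (k-\frac{3}{8}) / [(k+1)] - rational in k. x = \frac{1}{5}; t_0 = -\frac{3}{4}; negate the roots.


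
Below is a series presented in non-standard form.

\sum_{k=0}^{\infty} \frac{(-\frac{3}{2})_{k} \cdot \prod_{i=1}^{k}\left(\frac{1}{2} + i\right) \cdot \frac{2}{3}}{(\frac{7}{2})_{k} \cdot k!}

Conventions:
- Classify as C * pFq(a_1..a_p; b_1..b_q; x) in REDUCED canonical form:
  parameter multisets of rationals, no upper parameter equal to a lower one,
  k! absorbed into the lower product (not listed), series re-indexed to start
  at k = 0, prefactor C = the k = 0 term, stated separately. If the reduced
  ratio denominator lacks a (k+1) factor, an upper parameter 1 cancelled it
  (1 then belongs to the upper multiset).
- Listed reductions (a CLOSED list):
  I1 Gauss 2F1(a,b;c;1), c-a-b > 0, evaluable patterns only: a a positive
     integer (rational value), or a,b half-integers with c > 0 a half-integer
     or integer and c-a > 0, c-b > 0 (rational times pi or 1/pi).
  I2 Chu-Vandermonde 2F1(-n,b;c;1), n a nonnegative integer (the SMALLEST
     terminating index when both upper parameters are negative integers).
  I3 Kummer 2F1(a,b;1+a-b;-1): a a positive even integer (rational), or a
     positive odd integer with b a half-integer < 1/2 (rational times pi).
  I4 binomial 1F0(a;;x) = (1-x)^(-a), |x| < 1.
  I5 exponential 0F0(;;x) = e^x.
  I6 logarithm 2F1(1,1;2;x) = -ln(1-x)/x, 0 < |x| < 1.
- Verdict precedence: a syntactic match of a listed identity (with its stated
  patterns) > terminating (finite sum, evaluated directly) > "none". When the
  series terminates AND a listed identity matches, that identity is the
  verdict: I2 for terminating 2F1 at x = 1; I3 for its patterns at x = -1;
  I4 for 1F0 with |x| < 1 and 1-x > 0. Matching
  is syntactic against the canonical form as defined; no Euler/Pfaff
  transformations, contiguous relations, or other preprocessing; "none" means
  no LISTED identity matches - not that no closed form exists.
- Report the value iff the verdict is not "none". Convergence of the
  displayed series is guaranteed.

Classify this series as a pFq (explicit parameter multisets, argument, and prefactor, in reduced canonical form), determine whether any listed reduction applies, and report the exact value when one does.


Canonical form: C = \frac{2}{3} times 2F1 with upper {-\frac{3}{2}, \frac{3}{2}}, lower {\frac{7}{2}}, x = 1. Verdict: Gauss's theorem I1 (half-integer case) fires (x = 1; upper {-\frac{3}{2}, \frac{3}{2}} half-integers, c = \frac{7}{2} in the evaluable pattern). Its exact value is \frac{25}{256} \cdot \pi.

Key observation: with t_0 = \frac{2}{3}, the running product (prefactor 2/3) telescopes to a rising factorial.
Step ratio: r(k) = 1 * (k-\frac{3}{2}) (k+\frac{3}{2}) / [(k+\frac{7}{2}) (k+1)] - rational; roots negated = parameters, x = 1, C = \frac{2}{3}.


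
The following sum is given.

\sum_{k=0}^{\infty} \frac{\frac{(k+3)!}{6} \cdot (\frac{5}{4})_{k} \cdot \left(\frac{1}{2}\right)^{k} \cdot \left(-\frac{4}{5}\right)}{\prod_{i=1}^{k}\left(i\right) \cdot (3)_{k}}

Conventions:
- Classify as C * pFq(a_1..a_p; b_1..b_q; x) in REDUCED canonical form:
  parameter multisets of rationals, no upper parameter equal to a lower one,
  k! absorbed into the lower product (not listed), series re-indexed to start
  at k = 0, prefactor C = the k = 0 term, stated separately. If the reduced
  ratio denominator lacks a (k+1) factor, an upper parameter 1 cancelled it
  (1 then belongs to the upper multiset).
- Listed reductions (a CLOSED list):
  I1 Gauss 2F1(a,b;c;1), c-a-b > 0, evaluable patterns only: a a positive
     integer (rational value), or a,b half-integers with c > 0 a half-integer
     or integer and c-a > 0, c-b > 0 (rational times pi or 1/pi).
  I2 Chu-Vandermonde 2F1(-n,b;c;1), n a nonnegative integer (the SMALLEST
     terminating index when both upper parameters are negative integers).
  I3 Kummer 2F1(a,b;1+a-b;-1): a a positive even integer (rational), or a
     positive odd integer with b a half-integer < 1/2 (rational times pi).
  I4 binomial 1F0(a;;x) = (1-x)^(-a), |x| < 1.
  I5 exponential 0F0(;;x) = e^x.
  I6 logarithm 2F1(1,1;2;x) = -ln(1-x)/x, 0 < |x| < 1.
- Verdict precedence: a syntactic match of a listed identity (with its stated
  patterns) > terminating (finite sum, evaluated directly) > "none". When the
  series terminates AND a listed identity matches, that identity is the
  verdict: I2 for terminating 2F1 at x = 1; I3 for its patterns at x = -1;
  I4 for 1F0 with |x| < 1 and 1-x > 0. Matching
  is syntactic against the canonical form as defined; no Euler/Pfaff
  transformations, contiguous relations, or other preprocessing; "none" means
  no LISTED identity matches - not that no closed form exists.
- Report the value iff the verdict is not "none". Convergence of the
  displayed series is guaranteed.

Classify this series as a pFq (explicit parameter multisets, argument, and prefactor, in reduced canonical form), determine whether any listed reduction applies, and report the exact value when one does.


The tell: x = \frac{1}{2} and the product of the first k integers (C = -4/5) is k!.
Term ratio: r(k) = \frac{1}{2} * (k+\frac{5}{4}) (k+4) / [(k+3) (k+1)] - rational in k. x = \frac{1}{2}; t_0 = -\frac{4}{5}; negate the roots.

At argument \frac{1}{2}: a 2F1 with upper {\frac{5}{4}, 4}, lower {3}, scaled by C = -\frac{4}{5}. Verdict: none - this 2F1 at x = \frac{1}{2} matches no listed pattern, and upper {\frac{5}{4}, 4} holds no stopper.


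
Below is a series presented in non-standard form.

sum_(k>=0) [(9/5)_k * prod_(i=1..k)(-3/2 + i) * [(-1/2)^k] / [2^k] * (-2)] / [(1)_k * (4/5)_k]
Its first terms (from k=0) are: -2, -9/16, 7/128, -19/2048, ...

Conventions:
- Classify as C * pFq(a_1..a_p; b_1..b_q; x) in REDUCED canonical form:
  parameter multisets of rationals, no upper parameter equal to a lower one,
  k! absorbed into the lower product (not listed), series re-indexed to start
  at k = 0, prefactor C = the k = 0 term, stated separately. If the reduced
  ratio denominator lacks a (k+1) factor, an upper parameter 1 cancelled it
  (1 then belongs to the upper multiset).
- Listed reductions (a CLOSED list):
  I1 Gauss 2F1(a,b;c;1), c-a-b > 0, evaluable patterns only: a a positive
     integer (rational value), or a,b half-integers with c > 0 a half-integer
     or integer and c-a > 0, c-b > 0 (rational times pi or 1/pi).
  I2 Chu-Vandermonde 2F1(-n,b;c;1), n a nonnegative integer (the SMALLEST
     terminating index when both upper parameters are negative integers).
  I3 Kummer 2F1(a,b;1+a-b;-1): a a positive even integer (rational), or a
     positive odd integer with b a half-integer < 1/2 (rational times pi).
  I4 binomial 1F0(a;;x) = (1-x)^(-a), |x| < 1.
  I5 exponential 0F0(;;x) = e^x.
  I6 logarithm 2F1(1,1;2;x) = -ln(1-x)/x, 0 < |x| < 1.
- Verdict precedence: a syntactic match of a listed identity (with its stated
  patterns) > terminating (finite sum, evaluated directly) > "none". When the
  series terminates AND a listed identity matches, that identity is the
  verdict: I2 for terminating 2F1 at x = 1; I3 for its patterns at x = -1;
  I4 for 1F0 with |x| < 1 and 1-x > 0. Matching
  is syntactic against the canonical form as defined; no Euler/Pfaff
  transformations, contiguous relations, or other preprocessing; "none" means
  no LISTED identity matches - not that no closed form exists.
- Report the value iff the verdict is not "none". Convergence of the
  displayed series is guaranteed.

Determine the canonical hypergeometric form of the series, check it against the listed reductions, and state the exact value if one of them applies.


Canonical form: C = -2 times 2F1 with upper {-1/2, 9/5}, lower {4/5}, x = -1/4. Verdict: none - this 2F1 at x = -1/4 matches no listed pattern, and upper {-1/2, 9/5} holds no stopper.

First insight: from the first term -2: (1)_k (prefactor -2) is k! itself.
Term ratio: r(k) = (-1/4) * (k-1/2) (k+9/5) / [(k+4/5) (k+1)] ; factor over Q: parameters, x = (-1/4), and C = -2.


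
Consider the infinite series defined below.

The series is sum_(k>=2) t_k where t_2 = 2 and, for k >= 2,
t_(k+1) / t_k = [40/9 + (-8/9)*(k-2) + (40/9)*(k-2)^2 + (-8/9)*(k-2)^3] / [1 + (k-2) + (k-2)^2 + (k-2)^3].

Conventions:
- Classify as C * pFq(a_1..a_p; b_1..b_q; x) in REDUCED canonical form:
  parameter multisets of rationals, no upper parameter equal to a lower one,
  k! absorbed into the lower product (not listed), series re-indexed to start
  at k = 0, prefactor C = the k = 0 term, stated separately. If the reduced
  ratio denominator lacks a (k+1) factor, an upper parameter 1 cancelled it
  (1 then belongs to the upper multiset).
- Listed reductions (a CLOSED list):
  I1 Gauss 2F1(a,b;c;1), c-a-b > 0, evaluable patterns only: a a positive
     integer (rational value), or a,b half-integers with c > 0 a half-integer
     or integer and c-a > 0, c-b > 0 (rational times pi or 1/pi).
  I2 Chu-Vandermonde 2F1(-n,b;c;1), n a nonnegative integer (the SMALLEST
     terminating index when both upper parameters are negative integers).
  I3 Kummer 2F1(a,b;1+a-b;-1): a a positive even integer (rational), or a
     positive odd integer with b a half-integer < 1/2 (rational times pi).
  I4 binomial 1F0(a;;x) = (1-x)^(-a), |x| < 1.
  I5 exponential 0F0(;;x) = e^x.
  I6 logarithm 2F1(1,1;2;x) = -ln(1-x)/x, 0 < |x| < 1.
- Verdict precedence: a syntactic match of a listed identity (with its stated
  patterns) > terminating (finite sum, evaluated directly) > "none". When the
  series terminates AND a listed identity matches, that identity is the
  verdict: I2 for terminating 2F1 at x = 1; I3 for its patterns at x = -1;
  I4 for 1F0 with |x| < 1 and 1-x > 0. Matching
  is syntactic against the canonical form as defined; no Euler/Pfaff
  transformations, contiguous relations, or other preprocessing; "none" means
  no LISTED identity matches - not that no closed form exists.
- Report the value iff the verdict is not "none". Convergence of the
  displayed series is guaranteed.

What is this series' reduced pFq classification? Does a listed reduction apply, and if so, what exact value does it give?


Key step: t_0 being 2, cancel k^2 + 1 from the displayed ratio first; then C = 2.
Step ratio: r(k) = (-8/9) * (k-5) / [(k+1)] - poly over poly, x = (-8/9) from leading terms; C = 2 at k = 0.

This is 2 * 1F0(-5; -; -8/9) in reduced canonical form. Verdict: the binomial series (I4) applies (the 1F0 binomial series: exponent 5, x = -8/9). Sum: 2839714/59049.


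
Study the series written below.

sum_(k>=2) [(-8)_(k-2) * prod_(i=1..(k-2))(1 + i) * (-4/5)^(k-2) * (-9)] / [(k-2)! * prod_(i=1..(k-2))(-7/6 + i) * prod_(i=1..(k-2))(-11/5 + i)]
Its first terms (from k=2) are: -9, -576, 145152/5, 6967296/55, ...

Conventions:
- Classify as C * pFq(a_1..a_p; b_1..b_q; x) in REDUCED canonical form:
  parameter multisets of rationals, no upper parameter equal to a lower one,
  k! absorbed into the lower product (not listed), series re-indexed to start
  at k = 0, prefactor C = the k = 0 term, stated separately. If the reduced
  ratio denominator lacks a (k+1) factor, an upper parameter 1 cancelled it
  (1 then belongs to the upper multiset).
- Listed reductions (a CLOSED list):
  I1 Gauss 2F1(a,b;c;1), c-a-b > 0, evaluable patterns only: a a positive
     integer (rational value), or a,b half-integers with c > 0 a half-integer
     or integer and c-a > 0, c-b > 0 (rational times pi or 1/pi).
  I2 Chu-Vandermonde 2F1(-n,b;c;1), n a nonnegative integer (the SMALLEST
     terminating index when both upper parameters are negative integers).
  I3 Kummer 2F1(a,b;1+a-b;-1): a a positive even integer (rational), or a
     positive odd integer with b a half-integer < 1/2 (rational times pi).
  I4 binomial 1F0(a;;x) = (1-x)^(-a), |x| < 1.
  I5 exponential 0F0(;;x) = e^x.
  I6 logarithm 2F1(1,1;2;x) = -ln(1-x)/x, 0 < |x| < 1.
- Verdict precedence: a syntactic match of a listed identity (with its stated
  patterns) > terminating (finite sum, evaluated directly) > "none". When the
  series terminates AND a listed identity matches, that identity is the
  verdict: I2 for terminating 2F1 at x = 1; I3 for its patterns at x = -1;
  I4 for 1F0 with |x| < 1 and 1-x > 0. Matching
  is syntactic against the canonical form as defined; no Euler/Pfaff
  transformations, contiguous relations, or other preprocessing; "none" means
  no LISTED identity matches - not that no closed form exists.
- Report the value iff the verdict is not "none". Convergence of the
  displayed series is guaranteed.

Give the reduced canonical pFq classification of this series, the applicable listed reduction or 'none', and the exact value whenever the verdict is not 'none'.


With C = -9: the canonical form is 2F2(-8, 2; -6/5, -1/6; -4/5). Verdict: terminating - upper parameter -8 makes this a finite sum (last index 8), evaluated exactly. Sum: 32641305461940771/98621349365.

Key observation: from the first term -9: the lower running product (C = -9, x = -4/5) is a rising factorial.
Consecutive-term ratio: r(k) = (-4/5) * (k-8) (k+2) / [(k-6/5) (k-1/6) (k+1)] - rational in k, leading ratio (-4/5); with t_0 = -9, classification follows.


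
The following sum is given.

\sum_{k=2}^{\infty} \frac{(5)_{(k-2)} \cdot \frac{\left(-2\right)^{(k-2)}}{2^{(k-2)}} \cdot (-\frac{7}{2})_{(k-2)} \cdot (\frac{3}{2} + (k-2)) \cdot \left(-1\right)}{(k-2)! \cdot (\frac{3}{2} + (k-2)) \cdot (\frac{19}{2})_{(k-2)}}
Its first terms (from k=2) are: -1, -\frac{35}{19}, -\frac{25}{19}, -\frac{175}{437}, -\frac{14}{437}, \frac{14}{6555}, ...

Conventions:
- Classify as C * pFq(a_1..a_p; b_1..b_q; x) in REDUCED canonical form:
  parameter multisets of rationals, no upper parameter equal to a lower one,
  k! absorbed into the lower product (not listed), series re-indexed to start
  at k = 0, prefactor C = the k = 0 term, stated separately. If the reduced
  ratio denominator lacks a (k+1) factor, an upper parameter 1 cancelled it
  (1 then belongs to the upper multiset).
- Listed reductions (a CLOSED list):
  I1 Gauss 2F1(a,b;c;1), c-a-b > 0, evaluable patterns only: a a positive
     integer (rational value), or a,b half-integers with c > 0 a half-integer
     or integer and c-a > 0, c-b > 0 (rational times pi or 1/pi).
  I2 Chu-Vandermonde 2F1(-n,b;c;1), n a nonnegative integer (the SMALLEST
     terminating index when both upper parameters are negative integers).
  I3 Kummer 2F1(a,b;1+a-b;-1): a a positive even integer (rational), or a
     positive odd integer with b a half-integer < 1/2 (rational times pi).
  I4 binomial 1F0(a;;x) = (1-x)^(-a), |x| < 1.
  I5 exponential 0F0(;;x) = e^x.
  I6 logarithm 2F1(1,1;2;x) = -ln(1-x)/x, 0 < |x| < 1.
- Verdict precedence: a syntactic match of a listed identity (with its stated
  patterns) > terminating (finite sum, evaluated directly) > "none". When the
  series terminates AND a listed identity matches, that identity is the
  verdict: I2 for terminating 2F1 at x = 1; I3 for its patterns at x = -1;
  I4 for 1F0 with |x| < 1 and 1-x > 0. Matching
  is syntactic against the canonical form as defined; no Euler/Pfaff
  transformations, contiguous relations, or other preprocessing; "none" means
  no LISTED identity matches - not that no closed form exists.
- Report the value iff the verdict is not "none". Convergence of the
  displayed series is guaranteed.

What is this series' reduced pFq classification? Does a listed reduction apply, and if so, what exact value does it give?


Canonical form: C = -1 times 2F1 with upper {-\frac{7}{2}, 5}, lower {\frac{19}{2}}, x = -1. Verdict: this is Kummer's theorem (I3) (x = -1; c = \frac{19}{2} equals 1+a-b for upper {-\frac{7}{2}, 5}: listed pattern). Sum: \left(-\frac{765765}{524288}\right) \cdot \pi.

Key step: t_0 being -1, the two k-th powers (C = -1) combine into one argument.
Adjacent-term ratio: r(k) = -1 * (k-\frac{7}{2}) (k+5) / [(k+\frac{19}{2}) (k+1)] - rational in k. x = -1; t_0 = -1; negate the roots.


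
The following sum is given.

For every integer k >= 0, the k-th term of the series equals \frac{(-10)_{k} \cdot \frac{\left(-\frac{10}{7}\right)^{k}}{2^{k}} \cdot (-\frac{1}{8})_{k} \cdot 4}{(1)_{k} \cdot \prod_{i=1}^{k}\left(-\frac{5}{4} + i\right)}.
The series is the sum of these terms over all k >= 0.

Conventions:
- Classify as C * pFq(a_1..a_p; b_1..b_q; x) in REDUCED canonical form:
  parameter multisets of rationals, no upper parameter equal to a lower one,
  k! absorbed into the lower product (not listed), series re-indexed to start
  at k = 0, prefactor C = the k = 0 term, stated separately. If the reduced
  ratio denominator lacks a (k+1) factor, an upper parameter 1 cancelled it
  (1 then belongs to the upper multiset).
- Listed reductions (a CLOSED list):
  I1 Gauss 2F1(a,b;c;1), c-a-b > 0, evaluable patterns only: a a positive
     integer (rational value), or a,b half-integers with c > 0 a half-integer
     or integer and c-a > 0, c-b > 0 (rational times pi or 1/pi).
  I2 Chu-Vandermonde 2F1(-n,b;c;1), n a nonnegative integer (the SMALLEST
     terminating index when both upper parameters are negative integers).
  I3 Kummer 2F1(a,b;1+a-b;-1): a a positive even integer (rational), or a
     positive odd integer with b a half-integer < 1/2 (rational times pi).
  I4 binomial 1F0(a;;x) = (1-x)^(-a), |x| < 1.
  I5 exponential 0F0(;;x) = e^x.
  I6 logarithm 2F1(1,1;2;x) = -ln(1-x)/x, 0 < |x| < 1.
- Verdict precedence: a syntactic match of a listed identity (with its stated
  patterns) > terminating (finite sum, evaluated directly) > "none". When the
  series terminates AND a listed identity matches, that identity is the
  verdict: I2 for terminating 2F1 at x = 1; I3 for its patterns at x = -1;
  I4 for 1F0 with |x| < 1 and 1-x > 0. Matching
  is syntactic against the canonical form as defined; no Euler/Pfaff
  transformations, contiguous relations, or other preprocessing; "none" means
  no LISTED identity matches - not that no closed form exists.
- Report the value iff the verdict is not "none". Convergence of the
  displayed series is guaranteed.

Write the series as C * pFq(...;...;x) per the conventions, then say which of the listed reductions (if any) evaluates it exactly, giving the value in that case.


With C = 4: the canonical form is 2F1(-10, -\frac{1}{8}; -\frac{1}{4}; -\frac{5}{7}). Verdict: terminating - upper -10 stops the sum at k = 10; the 11 terms are added exactly. Exact value: \frac{25865450189401727}{45340667167488}.

Key step: t_0 being 4, the lower running product (C = 4) is a rising factorial.
Step ratio: r(k) = -\frac{5}{7} * (k-10) (k-\frac{1}{8}) / [(k-\frac{1}{4}) (k+1)] - rational; roots negated = parameters, x = -\frac{5}{7}, C = 4.


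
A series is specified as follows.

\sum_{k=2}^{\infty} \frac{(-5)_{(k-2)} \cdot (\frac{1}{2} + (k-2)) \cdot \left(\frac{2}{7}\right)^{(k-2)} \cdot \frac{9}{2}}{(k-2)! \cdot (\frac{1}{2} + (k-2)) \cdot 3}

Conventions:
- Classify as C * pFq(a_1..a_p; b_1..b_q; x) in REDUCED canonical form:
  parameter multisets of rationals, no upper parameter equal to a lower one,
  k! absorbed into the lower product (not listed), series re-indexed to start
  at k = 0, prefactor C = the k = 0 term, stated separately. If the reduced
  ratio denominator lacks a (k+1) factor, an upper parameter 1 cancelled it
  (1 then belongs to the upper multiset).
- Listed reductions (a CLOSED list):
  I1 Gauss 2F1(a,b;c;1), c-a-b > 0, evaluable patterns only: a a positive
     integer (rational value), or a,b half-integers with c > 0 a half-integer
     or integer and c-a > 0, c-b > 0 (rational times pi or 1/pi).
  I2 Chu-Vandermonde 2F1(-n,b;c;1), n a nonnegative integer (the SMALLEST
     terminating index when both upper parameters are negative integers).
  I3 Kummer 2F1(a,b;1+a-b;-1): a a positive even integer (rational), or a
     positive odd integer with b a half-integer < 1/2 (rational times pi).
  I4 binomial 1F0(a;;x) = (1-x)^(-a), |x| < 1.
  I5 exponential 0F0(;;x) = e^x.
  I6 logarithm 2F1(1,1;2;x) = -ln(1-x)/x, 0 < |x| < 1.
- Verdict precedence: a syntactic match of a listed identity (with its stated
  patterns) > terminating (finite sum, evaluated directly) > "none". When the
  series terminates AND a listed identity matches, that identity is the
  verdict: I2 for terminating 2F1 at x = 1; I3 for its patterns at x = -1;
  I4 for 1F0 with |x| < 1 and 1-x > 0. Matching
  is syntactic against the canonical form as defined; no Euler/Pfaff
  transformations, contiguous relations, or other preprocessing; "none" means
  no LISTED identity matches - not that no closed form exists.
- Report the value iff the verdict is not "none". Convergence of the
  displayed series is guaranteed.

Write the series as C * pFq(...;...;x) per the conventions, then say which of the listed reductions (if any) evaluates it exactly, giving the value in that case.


x = \frac{2}{7} here; the reduced form reads 1F0, upper {-5}, lower {-}, C = \frac{3}{2}. Verdict at x = \frac{2}{7}: the binomial series (I4) matches (the 1F0 binomial series: exponent 5, x = \frac{2}{7}). Exact value: \frac{9375}{33614}.

Key step: t_0 being \frac{3}{2}, the factor k + 1/2 cancels (top and bottom), leaving C = 3/2.
Consecutive-term ratio: r(k) = \frac{2}{7} * (k-5) / [(k+1)] - poly over poly, x = \frac{2}{7} from leading terms; C = \frac{3}{2} at k = 0.


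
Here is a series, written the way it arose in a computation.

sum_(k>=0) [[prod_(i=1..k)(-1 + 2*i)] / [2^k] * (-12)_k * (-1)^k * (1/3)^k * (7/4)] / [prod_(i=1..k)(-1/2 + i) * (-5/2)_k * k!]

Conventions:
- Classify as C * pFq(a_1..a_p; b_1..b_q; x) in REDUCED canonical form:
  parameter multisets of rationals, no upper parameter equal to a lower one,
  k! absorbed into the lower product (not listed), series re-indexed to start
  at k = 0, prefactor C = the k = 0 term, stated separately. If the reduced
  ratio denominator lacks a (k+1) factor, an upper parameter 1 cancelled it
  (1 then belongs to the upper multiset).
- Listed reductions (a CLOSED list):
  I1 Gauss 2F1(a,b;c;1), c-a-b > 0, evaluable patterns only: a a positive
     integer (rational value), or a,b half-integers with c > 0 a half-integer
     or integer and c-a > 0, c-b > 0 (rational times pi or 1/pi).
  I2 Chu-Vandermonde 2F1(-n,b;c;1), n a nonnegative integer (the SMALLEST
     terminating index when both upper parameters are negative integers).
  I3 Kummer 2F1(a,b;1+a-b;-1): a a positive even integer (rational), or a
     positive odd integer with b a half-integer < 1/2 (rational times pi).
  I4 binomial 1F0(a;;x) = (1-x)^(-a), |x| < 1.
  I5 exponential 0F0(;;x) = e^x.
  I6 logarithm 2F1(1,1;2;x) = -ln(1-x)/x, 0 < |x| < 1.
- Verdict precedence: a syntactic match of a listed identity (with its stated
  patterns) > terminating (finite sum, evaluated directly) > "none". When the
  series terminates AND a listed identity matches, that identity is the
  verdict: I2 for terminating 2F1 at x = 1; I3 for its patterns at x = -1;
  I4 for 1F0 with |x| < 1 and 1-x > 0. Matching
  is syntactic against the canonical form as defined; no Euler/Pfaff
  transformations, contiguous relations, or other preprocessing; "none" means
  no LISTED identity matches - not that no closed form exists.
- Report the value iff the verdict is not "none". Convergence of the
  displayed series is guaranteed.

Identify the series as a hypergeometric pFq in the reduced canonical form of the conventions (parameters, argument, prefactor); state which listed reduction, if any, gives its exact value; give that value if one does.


Key step: t_0 being 7/4, the (-1)^k factor (C = 7/4, x = -1/3) folds into the argument's sign.
Step ratio: r(k) = (-1/3) * (k-12) / [(k-5/2) (k+1)] ; factor over Q: parameters, x = (-1/3), and C = 7/4.

Classification (C = 7/4): 1F1 with upper {-12}, lower {-5/2}, argument x = -1/3. Verdict: terminating (-12 upstairs). 13 nonzero terms in all; added directly. Value: -258166805920549/12074605240500.


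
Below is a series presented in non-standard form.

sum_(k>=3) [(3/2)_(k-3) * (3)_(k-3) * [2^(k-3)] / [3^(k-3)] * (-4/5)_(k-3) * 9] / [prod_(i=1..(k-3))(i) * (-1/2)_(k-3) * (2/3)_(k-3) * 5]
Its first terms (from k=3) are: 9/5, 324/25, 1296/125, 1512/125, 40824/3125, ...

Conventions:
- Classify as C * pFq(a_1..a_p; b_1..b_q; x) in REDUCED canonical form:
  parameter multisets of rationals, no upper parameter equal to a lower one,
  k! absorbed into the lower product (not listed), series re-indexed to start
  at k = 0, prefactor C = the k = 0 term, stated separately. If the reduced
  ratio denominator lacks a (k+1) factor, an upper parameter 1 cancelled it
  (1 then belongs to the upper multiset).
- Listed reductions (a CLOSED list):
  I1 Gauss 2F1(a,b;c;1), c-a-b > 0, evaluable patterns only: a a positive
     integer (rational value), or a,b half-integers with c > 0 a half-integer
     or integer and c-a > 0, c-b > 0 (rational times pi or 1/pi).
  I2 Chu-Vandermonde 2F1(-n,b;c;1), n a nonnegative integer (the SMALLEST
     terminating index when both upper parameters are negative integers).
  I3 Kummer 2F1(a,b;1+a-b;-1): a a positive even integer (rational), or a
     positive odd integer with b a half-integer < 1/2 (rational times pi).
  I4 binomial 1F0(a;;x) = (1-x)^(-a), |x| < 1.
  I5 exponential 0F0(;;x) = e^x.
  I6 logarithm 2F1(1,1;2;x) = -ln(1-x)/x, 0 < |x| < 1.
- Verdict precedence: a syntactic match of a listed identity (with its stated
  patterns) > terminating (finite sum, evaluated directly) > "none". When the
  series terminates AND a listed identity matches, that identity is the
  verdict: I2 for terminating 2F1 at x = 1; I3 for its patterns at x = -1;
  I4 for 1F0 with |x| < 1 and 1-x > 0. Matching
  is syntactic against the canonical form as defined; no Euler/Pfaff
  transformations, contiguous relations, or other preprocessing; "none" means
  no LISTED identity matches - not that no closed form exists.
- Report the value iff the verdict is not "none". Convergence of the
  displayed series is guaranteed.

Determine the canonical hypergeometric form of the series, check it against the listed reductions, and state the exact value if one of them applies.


Prefactor 9/5, argument 2/3: 3F2 with upper {-4/5, 3/2, 3} over lower {-1/2, 2/3}. Verdict: none. No listed pattern accepts 3F2(-4/5, 3/2, 3; -1/2, 2/3; 2/3).

Key observation: t_0 = 9/5 here, and the constant factors (C = 9/5) combine into one prefactor.
Term ratio: r(k) = (2/3) * (k-4/5) (k+3/2) (k+3) / [(k-1/2) (k+2/3) (k+1)] - rational in k. x = (2/3); t_0 = 9/5; negate the roots.


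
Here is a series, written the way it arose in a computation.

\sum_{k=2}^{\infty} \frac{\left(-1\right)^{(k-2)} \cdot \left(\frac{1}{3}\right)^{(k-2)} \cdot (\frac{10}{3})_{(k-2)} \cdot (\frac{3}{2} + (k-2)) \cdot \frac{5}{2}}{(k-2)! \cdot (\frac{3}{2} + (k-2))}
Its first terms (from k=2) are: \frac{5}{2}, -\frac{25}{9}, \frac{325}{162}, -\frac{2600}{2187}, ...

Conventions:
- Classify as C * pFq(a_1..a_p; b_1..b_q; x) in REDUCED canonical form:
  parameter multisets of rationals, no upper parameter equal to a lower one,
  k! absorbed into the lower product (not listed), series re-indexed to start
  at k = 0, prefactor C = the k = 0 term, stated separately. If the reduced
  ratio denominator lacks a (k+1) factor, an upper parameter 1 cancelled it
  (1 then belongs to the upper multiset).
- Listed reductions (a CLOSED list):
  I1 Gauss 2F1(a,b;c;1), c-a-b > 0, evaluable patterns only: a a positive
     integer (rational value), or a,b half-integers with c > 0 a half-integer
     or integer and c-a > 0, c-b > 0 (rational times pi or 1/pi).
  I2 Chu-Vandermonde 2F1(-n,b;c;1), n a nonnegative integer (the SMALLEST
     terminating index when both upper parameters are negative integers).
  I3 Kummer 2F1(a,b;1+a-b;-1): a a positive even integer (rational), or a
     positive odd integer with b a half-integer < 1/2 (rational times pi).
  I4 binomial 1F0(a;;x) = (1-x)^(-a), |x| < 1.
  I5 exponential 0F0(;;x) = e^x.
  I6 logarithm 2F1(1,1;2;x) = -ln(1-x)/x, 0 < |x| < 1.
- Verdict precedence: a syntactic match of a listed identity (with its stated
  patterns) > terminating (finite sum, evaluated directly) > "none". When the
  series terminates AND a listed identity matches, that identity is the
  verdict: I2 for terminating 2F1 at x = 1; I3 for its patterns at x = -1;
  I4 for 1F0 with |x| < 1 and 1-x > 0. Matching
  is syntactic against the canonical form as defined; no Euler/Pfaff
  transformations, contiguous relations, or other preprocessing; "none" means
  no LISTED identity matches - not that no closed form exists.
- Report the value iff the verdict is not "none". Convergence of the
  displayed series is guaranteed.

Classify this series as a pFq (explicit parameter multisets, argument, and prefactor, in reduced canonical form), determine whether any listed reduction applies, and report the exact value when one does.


x = -\frac{1}{3} here; the reduced form reads 1F0, upper {\frac{10}{3}}, lower {-}, C = \frac{5}{2}. Verdict: the binomial series (I4) matches (the 1F0 binomial series: exponent -10/3, x = -\frac{1}{3}). Sum: \frac{5}{2} \cdot \left(\frac{4}{3}\right)^{-\frac{10}{3}}.

Structural cue: t_0 = \frac{5}{2} here, and striking the common factor k + 3/2 reduces the term (C = 5/2, x = -1/3).
Term ratio: r(k) = -\frac{1}{3} * (k+\frac{10}{3}) / [(k+1)] ; factor over Q: parameters, x = -\frac{1}{3}, and C = \frac{5}{2}.


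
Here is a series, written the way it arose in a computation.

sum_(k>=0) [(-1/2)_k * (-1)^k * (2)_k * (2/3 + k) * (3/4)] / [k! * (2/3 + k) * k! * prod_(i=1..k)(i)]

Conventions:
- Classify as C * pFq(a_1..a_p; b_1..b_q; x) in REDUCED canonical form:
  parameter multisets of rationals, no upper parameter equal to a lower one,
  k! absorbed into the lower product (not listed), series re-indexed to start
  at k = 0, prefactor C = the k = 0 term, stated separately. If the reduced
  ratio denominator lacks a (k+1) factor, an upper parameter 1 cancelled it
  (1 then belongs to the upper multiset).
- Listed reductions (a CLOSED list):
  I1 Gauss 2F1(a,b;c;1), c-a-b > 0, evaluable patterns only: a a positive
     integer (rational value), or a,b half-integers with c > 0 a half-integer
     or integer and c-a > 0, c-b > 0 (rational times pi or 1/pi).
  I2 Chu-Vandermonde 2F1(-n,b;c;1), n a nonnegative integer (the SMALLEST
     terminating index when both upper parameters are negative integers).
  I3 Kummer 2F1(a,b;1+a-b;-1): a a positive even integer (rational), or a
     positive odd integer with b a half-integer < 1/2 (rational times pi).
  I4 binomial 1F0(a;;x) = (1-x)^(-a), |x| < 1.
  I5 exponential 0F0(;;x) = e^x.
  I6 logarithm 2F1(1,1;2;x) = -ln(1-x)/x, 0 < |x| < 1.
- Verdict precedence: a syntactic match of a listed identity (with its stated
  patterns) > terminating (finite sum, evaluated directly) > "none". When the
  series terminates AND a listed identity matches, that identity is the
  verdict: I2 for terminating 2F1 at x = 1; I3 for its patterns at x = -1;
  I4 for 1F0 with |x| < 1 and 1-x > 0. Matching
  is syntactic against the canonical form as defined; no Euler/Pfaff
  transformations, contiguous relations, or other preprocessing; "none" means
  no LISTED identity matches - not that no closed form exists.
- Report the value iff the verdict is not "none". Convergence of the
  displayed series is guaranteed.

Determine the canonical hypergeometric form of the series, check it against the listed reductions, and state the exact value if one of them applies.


The series (x = -1) is 2F2: upper {-1/2, 2}, lower {1, 1}, prefactor 3/4. Verdict: none (x = -1): each listed identity misses the multisets {-1/2, 2} ; {1, 1}.

First insight: t_0 being 3/4, the denominator's factorial ratio (prefactor 3/4) is a lower Pochhammer.
Term ratio: r(k) = (-1) * (k-1/2) (k+2) / [(k+1) (k+1) (k+1)] - rational in k. x = (-1); t_0 = 3/4; negate the roots.


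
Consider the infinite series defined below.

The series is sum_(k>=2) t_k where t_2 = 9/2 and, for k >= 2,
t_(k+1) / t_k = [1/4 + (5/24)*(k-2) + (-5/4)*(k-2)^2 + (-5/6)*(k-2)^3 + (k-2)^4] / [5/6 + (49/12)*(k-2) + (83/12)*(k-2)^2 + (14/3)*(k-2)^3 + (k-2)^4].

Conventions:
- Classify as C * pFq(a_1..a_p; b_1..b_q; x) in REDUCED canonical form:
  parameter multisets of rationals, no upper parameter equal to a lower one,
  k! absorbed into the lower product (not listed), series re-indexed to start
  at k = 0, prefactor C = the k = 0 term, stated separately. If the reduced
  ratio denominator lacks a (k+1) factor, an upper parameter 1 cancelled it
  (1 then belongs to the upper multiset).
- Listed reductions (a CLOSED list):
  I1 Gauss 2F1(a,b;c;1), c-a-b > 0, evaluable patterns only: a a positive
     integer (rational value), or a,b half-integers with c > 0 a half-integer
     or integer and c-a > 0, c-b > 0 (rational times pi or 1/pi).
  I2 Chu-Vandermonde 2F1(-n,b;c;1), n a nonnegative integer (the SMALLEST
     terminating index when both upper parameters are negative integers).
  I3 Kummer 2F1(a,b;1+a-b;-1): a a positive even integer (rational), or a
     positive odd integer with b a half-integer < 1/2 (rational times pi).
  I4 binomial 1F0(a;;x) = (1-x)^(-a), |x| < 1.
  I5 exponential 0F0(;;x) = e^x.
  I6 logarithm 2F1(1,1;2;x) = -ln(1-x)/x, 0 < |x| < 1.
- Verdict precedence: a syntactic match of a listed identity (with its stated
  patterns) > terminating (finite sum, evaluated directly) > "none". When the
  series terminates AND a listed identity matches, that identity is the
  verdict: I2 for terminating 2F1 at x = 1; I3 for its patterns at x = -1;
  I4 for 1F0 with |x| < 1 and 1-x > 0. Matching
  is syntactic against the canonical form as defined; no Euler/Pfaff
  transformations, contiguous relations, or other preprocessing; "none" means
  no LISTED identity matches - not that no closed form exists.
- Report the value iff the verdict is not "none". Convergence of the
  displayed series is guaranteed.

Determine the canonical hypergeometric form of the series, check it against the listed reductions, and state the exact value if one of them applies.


Key observation: with t_0 = 9/2, the parameter 1/2 appears in both the upper and lower lists and cancels (alongside the other common factor).
Consecutive-term ratio: r(k) = 1 * (k-3/2) (k-1/2) / [(k+5/2) (k+1)] - rational in k, leading ratio 1; with t_0 = 9/2, classification follows.

Classification (C = 9/2): 2F1 with upper {-3/2, -1/2}, lower {5/2}, argument x = 1. Verdict at x = 1: Gauss (I1, half-integer pattern) matches (x = 1; upper {-3/2, -1/2} half-integers, c = 5/2 in the evaluable pattern). Value: (945/512) * pi.
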